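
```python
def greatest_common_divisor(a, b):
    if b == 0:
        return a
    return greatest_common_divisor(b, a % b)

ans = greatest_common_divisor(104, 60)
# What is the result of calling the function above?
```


greatest_common_divisor(104, 60)
= greatest_common_divisor(60, 104 % 60) = greatest_common_divisor(60, 44)
= greatest_common_divisor(44, 60 % 44) = greatest_common_divisor(44, 16)
= greatest_common_divisor(16, 44 % 16) = greatest_common_divisor(16, 12)
= greatest_common_divisor(12, 16 % 12) = greatest_common_divisor(12, 4)
= greatest_common_divisor(4, 12 % 4) = greatest_common_divisor(4, 0)
b == 0, return a = 4


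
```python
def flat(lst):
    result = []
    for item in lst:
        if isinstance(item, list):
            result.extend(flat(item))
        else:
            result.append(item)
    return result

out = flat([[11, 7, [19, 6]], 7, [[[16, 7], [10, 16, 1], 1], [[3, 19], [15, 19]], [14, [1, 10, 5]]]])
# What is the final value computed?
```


flat([[11, 7, [19, 6]], 7, [[[16, 7], [10, 16, 1], 1], [[3, 19], [15, 19]], [14, [1, 10, 5]]]])
Processing each element:
  [11, 7, [19, 6]] is a list -> flat recursively -> [11, 7, 19, 6]
  7 is not a list -> append 7
  [[[16, 7], [10, 16, 1], 1], [[3, 19], [15, 19]], [14, [1, 10, 5]]] is a list -> flat recursively -> [16, 7, 10, 16, 1, 1, 3, 19, 15, 19, 14, 1, 10, 5]
= [11, 7, 19, 6, 7, 16, 7, 10, 16, 1, 1, 3, 19, 15, 19, 14, 1, 10, 5]


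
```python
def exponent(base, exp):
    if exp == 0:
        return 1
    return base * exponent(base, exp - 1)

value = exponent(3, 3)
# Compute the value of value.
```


exponent(3, 3)
= 3 * exponent(3, 2)
= 3 * 3 * exponent(3, 1)
= 3 * 3 * 3 * exponent(3, 0)
= 3 * 3 * 3 * 1
= 27


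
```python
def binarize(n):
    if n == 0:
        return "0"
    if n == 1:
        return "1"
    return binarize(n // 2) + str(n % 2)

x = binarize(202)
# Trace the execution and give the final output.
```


binarize(202)
= binarize(101) + "0"
= binarize(50) + "1" + "0"
= binarize(25) + "0" + "1" + "0"
= binarize(12) + "1" + "0" + "1" + "0"
= binarize(6) + "0" + "1" + "0" + "1" + "0"
= binarize(3) + "0" + "0" + "1" + "0" + "1" + "0"
= binarize(1) + "1" + "0" + "0" + "1" + "0" + "1" + "0"
= "1" + "1" + "0" + "0" + "1" + "0" + "1" + "0"
= "11001010"


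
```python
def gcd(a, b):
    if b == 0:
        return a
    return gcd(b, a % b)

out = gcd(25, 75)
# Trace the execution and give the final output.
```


gcd(25, 75)
= gcd(75, 25 % 75) = gcd(75, 25)
= gcd(25, 75 % 25) = gcd(25, 0)
b == 0, return a = 25


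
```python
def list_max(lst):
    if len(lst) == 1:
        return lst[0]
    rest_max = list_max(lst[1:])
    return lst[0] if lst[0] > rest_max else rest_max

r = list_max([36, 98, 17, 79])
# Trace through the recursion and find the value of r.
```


list_max([36, 98, 17, 79])
= compare 36 with list_max([98, 17, 79])
= compare 98 with list_max([17, 79])
= compare 17 with list_max([79])
Base: list_max([79]) = 79
compare 17 with 79: max = 79
compare 98 with 79: max = 98
compare 36 with 98: max = 98
= 98


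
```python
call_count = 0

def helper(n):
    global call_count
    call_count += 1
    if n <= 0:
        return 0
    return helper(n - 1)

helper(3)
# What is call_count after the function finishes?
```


helper(3) calls helper(2) calls ... calls helper(0)
Total calls: 3 + 1 (for base case) = 4


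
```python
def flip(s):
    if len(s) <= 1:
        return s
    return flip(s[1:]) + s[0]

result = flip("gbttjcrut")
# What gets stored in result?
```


flip("gbttjcrut")
= flip("bttjcrut") + "g"
= flip("ttjcrut") + "b" + "g"
= flip("tjcrut") + "t" + "b" + "g"
= flip("jcrut") + "t" + "t" + "b" + "g"
= flip("crut") + "j" + "t" + "t" + "b" + "g"
= flip("rut") + "c" + "j" + "t" + "t" + "b" + "g"
= flip("ut") + "r" + "c" + "j" + "t" + "t" + "b" + "g"
= flip("t") + "u" + "r" + "c" + "j" + "t" + "t" + "b" + "g"
= "t" + "u" + "r" + "c" + "j" + "t" + "t" + "b" + "g"
= "turcjttbg"


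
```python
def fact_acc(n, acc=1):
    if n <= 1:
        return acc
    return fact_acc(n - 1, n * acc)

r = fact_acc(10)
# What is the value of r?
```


fact_acc(10, 1)
= fact_acc(9, 10 * 1) = fact_acc(9, 10)
= fact_acc(8, 9 * 10) = fact_acc(8, 90)
= fact_acc(7, 8 * 90) = fact_acc(7, 720)
= fact_acc(6, 7 * 720) = fact_acc(6, 5040)
= fact_acc(5, 6 * 5040) = fact_acc(5, 30240)
= fact_acc(4, 5 * 30240) = fact_acc(4, 151200)
= fact_acc(3, 4 * 151200) = fact_acc(3, 604800)
= fact_acc(2, 3 * 604800) = fact_acc(2, 1814400)
= fact_acc(1, 2 * 1814400) = fact_acc(1, 3628800)
n <= 1, return acc = 3628800


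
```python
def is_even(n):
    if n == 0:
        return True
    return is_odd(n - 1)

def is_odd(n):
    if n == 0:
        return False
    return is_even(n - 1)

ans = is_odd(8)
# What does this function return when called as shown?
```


is_odd(8)
= is_even(7)
= is_odd(6)
= is_even(5)
= is_odd(4)
= is_even(3)
= is_odd(2)
= is_even(1)
= is_odd(0)
n == 0: return False
= False


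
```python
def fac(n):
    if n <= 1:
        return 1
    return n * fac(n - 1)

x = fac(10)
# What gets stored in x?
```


fac(10)
= 10 * fac(9)
= 10 * 9 * fac(8)
= 10 * 9 * 8 * fac(7)
= 10 * 9 * 8 * 7 * fac(6)
= 10 * 9 * 8 * 7 * 6 * fac(5)
= 10 * 9 * 8 * 7 * 6 * 5 * fac(4)
= 10 * 9 * 8 * 7 * 6 * 5 * 4 * fac(3)
= 10 * 9 * 8 * 7 * 6 * 5 * 4 * 3 * fac(2)
= 10 * 9 * 8 * 7 * 6 * 5 * 4 * 3 * 2 * fac(1)
= 10 * 9 * 8 * 7 * 6 * 5 * 4 * 3 * 2 * 1
= 3628800


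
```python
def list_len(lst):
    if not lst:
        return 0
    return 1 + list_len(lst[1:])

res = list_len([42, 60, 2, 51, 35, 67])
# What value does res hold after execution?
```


list_len([42, 60, 2, 51, 35, 67])
= 1 + list_len([60, 2, 51, 35, 67])
= 1 + 1 + list_len([2, 51, 35, 67])
= 1 + 1 + 1 + list_len([51, 35, 67])
= 1 + 1 + 1 + 1 + list_len([35, 67])
= 1 + 1 + 1 + 1 + 1 + list_len([67])
= 1 + 1 + 1 + 1 + 1 + 1 + list_len([])
= 1 + 1 + 1 + 1 + 1 + 1 + 0
= 6


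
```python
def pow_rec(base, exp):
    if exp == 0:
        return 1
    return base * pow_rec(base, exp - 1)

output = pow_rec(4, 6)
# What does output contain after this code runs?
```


pow_rec(4, 6)
= 4 * pow_rec(4, 5)
= 4 * 4 * pow_rec(4, 4)
= 4 * 4 * 4 * pow_rec(4, 3)
= 4 * 4 * 4 * 4 * pow_rec(4, 2)
= 4 * 4 * 4 * 4 * 4 * pow_rec(4, 1)
= 4 * 4 * 4 * 4 * 4 * 4 * pow_rec(4, 0)
= 4 * 4 * 4 * 4 * 4 * 4 * 1
= 4096


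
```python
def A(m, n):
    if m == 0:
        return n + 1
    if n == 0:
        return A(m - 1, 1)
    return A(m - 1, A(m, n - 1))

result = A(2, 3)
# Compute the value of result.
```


A(2, 3)
= A(1, A(2, 2))
First compute A(2, 2) = 7
= A(1, 7)
= 9


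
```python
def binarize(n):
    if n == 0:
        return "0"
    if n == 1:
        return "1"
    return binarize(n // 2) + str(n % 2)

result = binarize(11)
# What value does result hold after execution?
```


binarize(11)
= binarize(5) + "1"
= binarize(2) + "1" + "1"
= binarize(1) + "0" + "1" + "1"
= "1" + "0" + "1" + "1"
= "1011"


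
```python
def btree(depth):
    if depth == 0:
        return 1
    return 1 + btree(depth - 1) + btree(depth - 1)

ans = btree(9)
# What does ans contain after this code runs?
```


btree(9)
= 1 + btree(8) + btree(8)
= 1 + 2 * btree(8)
btree(k) = 2^(k+1) - 1
btree(0) = 1
btree(1) = 3
btree(2) = 7
btree(3) = 15
btree(4) = 31
btree(9) = 2^10 - 1 = 1023


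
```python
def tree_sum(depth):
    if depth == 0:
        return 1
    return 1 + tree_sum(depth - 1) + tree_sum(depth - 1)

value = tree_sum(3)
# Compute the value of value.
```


tree_sum(3)
= 1 + tree_sum(2) + tree_sum(2)
= 1 + 2 * tree_sum(2)
tree_sum(k) = 2^(k+1) - 1
tree_sum(0) = 1
tree_sum(1) = 3
tree_sum(2) = 7
tree_sum(3) = 15
tree_sum(3) = 2^4 - 1 = 15


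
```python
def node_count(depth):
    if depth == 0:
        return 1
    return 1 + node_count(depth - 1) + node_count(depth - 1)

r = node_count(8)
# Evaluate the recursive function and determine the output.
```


node_count(8)
= 1 + node_count(7) + node_count(7)
= 1 + 2 * node_count(7)
node_count(k) = 2^(k+1) - 1
node_count(0) = 1
node_count(1) = 3
node_count(2) = 7
node_count(3) = 15
node_count(4) = 31
node_count(8) = 2^9 - 1 = 511


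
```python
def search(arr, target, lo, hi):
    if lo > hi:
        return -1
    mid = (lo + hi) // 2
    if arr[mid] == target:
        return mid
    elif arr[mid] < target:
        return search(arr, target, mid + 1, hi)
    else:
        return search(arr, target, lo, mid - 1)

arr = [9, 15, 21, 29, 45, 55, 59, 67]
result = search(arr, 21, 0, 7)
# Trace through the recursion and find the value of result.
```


search(arr, 21, 0, 7)
lo=0, hi=7, mid=3, arr[mid]=29
29 > 21, search left half
lo=0, hi=2, mid=1, arr[mid]=15
15 < 21, search right half
lo=2, hi=2, mid=2, arr[mid]=21
arr[2] == 21, found at index 2
= 2


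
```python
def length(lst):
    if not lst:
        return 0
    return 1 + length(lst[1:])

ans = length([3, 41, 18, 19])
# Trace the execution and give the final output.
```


length([3, 41, 18, 19])
= 1 + length([41, 18, 19])
= 1 + 1 + length([18, 19])
= 1 + 1 + 1 + length([19])
= 1 + 1 + 1 + 1 + length([])
= 1 + 1 + 1 + 1 + 0
= 4


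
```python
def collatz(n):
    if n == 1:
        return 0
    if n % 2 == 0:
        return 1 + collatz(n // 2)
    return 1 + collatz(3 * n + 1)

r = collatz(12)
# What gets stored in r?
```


collatz(12)
12 is even -> collatz(6)
6 is even -> collatz(3)
3 is odd -> 3*3+1 = 10 -> collatz(10)
10 is even -> collatz(5)
5 is odd -> 3*5+1 = 16 -> collatz(16)
16 is even -> collatz(8)
8 is even -> collatz(4)
4 is even -> collatz(2)
2 is even -> collatz(1)
Reached 1 after 9 steps
= 9


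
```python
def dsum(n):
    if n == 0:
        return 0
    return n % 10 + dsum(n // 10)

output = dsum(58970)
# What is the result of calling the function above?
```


dsum(58970)
= 0 + dsum(5897)
= 0 + 7 + dsum(589)
= 0 + 7 + 9 + dsum(58)
= 0 + 7 + 9 + 8 + dsum(5)
= 0 + 7 + 9 + 8 + 5 + dsum(0)
= 0 + 7 + 9 + 8 + 5 + 0
= 29


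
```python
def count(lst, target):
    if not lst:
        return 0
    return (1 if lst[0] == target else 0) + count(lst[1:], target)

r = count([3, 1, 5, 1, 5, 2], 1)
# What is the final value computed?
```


count([3, 1, 5, 1, 5, 2], 1)
lst[0]=3 != 1: 0 + count([1, 5, 1, 5, 2], 1)
lst[0]=1 == 1: 1 + count([5, 1, 5, 2], 1)
lst[0]=5 != 1: 0 + count([1, 5, 2], 1)
lst[0]=1 == 1: 1 + count([5, 2], 1)
lst[0]=5 != 1: 0 + count([2], 1)
lst[0]=2 != 1: 0 + count([], 1)
= 2


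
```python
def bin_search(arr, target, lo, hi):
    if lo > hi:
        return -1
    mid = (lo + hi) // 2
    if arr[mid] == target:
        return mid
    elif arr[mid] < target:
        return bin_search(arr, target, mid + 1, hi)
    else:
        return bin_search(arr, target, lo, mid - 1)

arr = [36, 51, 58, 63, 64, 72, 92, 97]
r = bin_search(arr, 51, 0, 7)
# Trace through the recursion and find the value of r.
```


bin_search(arr, 51, 0, 7)
lo=0, hi=7, mid=3, arr[mid]=63
63 > 51, search left half
lo=0, hi=2, mid=1, arr[mid]=51
arr[1] == 51, found at index 1
= 1


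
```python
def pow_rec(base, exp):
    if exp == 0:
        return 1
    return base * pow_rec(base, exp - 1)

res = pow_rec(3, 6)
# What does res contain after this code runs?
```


pow_rec(3, 6)
= 3 * pow_rec(3, 5)
= 3 * 3 * pow_rec(3, 4)
= 3 * 3 * 3 * pow_rec(3, 3)
= 3 * 3 * 3 * 3 * pow_rec(3, 2)
= 3 * 3 * 3 * 3 * 3 * pow_rec(3, 1)
= 3 * 3 * 3 * 3 * 3 * 3 * pow_rec(3, 0)
= 3 * 3 * 3 * 3 * 3 * 3 * 1
= 729


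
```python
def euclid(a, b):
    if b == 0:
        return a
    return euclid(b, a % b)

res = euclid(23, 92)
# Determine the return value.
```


euclid(23, 92)
= euclid(92, 23 % 92) = euclid(92, 23)
= euclid(23, 92 % 23) = euclid(23, 0)
b == 0, return a = 23


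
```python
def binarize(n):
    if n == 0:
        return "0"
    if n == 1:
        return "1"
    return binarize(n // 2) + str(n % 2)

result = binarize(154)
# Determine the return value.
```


binarize(154)
= binarize(77) + "0"
= binarize(38) + "1" + "0"
= binarize(19) + "0" + "1" + "0"
= binarize(9) + "1" + "0" + "1" + "0"
= binarize(4) + "1" + "1" + "0" + "1" + "0"
= binarize(2) + "0" + "1" + "1" + "0" + "1" + "0"
= binarize(1) + "0" + "0" + "1" + "1" + "0" + "1" + "0"
= "1" + "0" + "0" + "1" + "1" + "0" + "1" + "0"
= "10011010"


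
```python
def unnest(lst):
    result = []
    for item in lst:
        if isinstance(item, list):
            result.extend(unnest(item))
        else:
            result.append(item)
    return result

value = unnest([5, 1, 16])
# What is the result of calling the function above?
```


unnest([5, 1, 16])
Processing each element:
  5 is not a list -> append 5
  1 is not a list -> append 1
  16 is not a list -> append 16
= [5, 1, 16]


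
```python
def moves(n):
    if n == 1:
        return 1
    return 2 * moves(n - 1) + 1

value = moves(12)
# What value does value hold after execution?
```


moves(12)
= 2 * moves(11) + 1
= 2 * (2 * moves(10) + 1) + 1
= 2 * (2 * (2 * moves(9) + 1) + 1) + 1
= 2 * (2 * (2 * (2 * moves(8) + 1) + 1) + 1) + 1
= 2 * (2 * (2 * (2 * (2 * moves(7) + 1) + 1) + 1) + 1) + 1
= 2 * (2 * (2 * (2 * (2 * (2 * moves(6) + 1) + 1) + 1) + 1) + 1) + 1
= 2 * (2 * (2 * (2 * (2 * (2 * (2 * moves(5) + 1) + 1) + 1) + 1) + 1) + 1) + 1
= 2 * (2 * (2 * (2 * (2 * (2 * (2 * (2 * moves(4) + 1) + 1) + 1) + 1) + 1) + 1) + 1) + 1
= 2 * (2 * (2 * (2 * (2 * (2 * (2 * (2 * (2 * moves(3) + 1) + 1) + 1) + 1) + 1) + 1) + 1) + 1) + 1
= 2 * (2 * (2 * (2 * (2 * (2 * (2 * (2 * (2 * (2 * moves(2) + 1) + 1) + 1) + 1) + 1) + 1) + 1) + 1) + 1) + 1
= 2 * (2 * (2 * (2 * (2 * (2 * (2 * (2 * (2 * (2 * (2 * moves(1) + 1) + 1) + 1) + 1) + 1) + 1) + 1) + 1) + 1) + 1) + 1
Now compute bottom-up:
moves(1) = 1
moves(2) = 2 * 1 + 1 = 3
moves(3) = 2 * 3 + 1 = 7
moves(4) = 2 * 7 + 1 = 15
moves(5) = 2 * 15 + 1 = 31
moves(6) = 2 * 31 + 1 = 63
moves(7) = 2 * 63 + 1 = 127
moves(8) = 2 * 127 + 1 = 255
moves(9) = 2 * 255 + 1 = 511
moves(10) = 2 * 511 + 1 = 1023
moves(11) = 2 * 1023 + 1 = 2047
moves(12) = 2 * 2047 + 1 = 4095
= 4095


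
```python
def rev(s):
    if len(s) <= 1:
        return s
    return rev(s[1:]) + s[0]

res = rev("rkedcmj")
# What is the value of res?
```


rev("rkedcmj")
= rev("kedcmj") + "r"
= rev("edcmj") + "k" + "r"
= rev("dcmj") + "e" + "k" + "r"
= rev("cmj") + "d" + "e" + "k" + "r"
= rev("mj") + "c" + "d" + "e" + "k" + "r"
= rev("j") + "m" + "c" + "d" + "e" + "k" + "r"
= "j" + "m" + "c" + "d" + "e" + "k" + "r"
= "jmcdekr"


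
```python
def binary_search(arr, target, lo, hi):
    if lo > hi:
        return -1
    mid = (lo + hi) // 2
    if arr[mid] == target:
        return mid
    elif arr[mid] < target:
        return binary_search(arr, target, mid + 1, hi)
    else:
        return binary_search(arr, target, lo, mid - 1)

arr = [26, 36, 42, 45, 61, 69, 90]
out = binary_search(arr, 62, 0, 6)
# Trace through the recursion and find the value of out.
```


binary_search(arr, 62, 0, 6)
lo=0, hi=6, mid=3, arr[mid]=45
45 < 62, search right half
lo=4, hi=6, mid=5, arr[mid]=69
69 > 62, search left half
lo=4, hi=4, mid=4, arr[mid]=61
61 < 62, search right half
lo > hi, target not found, return -1
= -1


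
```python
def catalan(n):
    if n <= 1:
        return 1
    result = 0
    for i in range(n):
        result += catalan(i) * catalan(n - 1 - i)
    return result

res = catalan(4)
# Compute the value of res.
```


catalan(4)
= sum of catalan(i) * catalan(4-1-i) for i in 0..3
First compute sub-values bottom-up:
  catalan(0) = 1, catalan(1) = 1
  catalan(2) = 1*1 + 1*1 = 2
  catalan(3) = 1*2 + 1*1 + 2*1 = 5
Now catalan(4):
  catalan(0)*catalan(3) = 1*5 = 5
  catalan(1)*catalan(2) = 1*2 = 2
  catalan(2)*catalan(1) = 2*1 = 2
  catalan(3)*catalan(0) = 5*1 = 5
= 5 + 2 + 2 + 5
= 14


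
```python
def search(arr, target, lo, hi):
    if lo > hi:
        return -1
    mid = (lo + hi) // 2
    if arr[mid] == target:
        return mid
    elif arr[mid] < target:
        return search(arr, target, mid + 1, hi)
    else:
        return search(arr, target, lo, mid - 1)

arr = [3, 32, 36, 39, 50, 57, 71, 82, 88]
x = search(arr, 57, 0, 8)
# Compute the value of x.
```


search(arr, 57, 0, 8)
lo=0, hi=8, mid=4, arr[mid]=50
50 < 57, search right half
lo=5, hi=8, mid=6, arr[mid]=71
71 > 57, search left half
lo=5, hi=5, mid=5, arr[mid]=57
arr[5] == 57, found at index 5
= 5


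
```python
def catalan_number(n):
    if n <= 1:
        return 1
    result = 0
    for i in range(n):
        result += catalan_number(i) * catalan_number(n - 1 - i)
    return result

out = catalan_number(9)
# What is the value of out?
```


catalan_number(9)
= sum of catalan_number(i) * catalan_number(9-1-i) for i in 0..8
First compute sub-values bottom-up:
  catalan_number(0) = 1, catalan_number(1) = 1
  catalan_number(2) = 1*1 + 1*1 = 2
  catalan_number(3) = 1*2 + 1*1 + 2*1 = 5
  catalan_number(4) = 1*5 + 1*2 + 2*1 + 5*1 = 14
  catalan_number(5) = 1*14 + 1*5 + 2*2 + 5*1 + 14*1 = 42
  catalan_number(6) = 1*42 + 1*14 + 2*5 + 5*2 + 14*1 + 42*1 = 132
  catalan_number(7) = 1*132 + 1*42 + 2*14 + 5*5 + 14*2 + 42*1 + 132*1 = 429
  catalan_number(8) = 1*429 + 1*132 + 2*42 + 5*14 + 14*5 + 42*2 + 132*1 + 429*1 = 1430
Now catalan_number(9):
  catalan_number(0)*catalan_number(8) = 1*1430 = 1430
  catalan_number(1)*catalan_number(7) = 1*429 = 429
  catalan_number(2)*catalan_number(6) = 2*132 = 264
  catalan_number(3)*catalan_number(5) = 5*42 = 210
  catalan_number(4)*catalan_number(4) = 14*14 = 196
  catalan_number(5)*catalan_number(3) = 42*5 = 210
  catalan_number(6)*catalan_number(2) = 132*2 = 264
  catalan_number(7)*catalan_number(1) = 429*1 = 429
  catalan_number(8)*catalan_number(0) = 1430*1 = 1430
= 1430 + 429 + 264 + 210 + 196 + 210 + 264 + 429 + 1430
= 4862


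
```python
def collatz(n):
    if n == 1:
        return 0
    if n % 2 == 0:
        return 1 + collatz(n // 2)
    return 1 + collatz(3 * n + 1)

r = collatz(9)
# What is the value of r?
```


collatz(9)
9 is odd -> 3*9+1 = 28 -> collatz(28)
28 is even -> collatz(14)
14 is even -> collatz(7)
7 is odd -> 3*7+1 = 22 -> collatz(22)
22 is even -> collatz(11)
11 is odd -> 3*11+1 = 34 -> collatz(34)
34 is even -> collatz(17)
17 is odd -> 3*17+1 = 52 -> collatz(52)
52 is even -> collatz(26)
26 is even -> collatz(13)
13 is odd -> 3*13+1 = 40 -> collatz(40)
40 is even -> collatz(20)
20 is even -> collatz(10)
10 is even -> collatz(5)
5 is odd -> 3*5+1 = 16 -> collatz(16)
16 is even -> collatz(8)
8 is even -> collatz(4)
4 is even -> collatz(2)
2 is even -> collatz(1)
Reached 1 after 19 steps
= 19


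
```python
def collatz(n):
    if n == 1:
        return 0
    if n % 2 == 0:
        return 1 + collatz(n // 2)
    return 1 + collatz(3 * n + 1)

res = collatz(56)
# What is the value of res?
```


collatz(56)
56 is even -> collatz(28)
28 is even -> collatz(14)
14 is even -> collatz(7)
7 is odd -> 3*7+1 = 22 -> collatz(22)
22 is even -> collatz(11)
11 is odd -> 3*11+1 = 34 -> collatz(34)
34 is even -> collatz(17)
17 is odd -> 3*17+1 = 52 -> collatz(52)
52 is even -> collatz(26)
26 is even -> collatz(13)
13 is odd -> 3*13+1 = 40 -> collatz(40)
40 is even -> collatz(20)
20 is even -> collatz(10)
10 is even -> collatz(5)
5 is odd -> 3*5+1 = 16 -> collatz(16)
16 is even -> collatz(8)
8 is even -> collatz(4)
4 is even -> collatz(2)
2 is even -> collatz(1)
Reached 1 after 19 steps
= 19


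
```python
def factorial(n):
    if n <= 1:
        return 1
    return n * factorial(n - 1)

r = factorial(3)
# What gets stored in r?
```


factorial(3)
= 3 * factorial(2)
= 3 * 2 * factorial(1)
= 3 * 2 * 1
= 6


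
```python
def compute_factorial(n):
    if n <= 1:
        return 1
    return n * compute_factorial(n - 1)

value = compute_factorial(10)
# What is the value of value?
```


compute_factorial(10)
= 10 * compute_factorial(9)
= 10 * 9 * compute_factorial(8)
= 10 * 9 * 8 * compute_factorial(7)
= 10 * 9 * 8 * 7 * compute_factorial(6)
= 10 * 9 * 8 * 7 * 6 * compute_factorial(5)
= 10 * 9 * 8 * 7 * 6 * 5 * compute_factorial(4)
= 10 * 9 * 8 * 7 * 6 * 5 * 4 * compute_factorial(3)
= 10 * 9 * 8 * 7 * 6 * 5 * 4 * 3 * compute_factorial(2)
= 10 * 9 * 8 * 7 * 6 * 5 * 4 * 3 * 2 * compute_factorial(1)
= 10 * 9 * 8 * 7 * 6 * 5 * 4 * 3 * 2 * 1
= 3628800


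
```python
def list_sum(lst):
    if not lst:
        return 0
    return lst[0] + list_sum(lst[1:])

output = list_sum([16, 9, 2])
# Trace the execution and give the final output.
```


list_sum([16, 9, 2])
= 16 + list_sum([9, 2])
= 16 + 9 + list_sum([2])
= 16 + 9 + 2 + list_sum([])
= 16 + 9 + 2 + 0
= 27


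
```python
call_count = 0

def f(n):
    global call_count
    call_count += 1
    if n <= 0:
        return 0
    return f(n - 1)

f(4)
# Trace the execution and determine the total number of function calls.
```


f(4) calls f(3) calls ... calls f(0)
Total calls: 4 + 1 (for base case) = 5


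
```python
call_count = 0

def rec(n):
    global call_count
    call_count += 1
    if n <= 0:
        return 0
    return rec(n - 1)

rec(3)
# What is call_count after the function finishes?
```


rec(3) calls rec(2) calls ... calls rec(0)
Total calls: 3 + 1 (for base case) = 4


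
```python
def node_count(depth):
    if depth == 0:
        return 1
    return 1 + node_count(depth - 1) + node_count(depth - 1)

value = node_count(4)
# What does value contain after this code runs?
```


node_count(4)
= 1 + node_count(3) + node_count(3)
= 1 + 2 * node_count(3)
node_count(k) = 2^(k+1) - 1
node_count(0) = 1
node_count(1) = 3
node_count(2) = 7
node_count(3) = 15
node_count(4) = 31
node_count(4) = 2^5 - 1 = 31


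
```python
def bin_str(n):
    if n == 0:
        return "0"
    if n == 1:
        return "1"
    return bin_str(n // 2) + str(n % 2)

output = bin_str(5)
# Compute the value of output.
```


bin_str(5)
= bin_str(2) + "1"
= bin_str(1) + "0" + "1"
= "1" + "0" + "1"
= "101"


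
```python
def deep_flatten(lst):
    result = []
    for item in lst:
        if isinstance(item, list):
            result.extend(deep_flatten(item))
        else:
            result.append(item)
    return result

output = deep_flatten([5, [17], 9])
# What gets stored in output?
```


deep_flatten([5, [17], 9])
Processing each element:
  5 is not a list -> append 5
  [17] is a list -> deep_flatten recursively -> [17]
  9 is not a list -> append 9
= [5, 17, 9]


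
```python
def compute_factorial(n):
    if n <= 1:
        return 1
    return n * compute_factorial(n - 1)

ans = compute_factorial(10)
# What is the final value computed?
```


compute_factorial(10)
= 10 * compute_factorial(9)
= 10 * 9 * compute_factorial(8)
= 10 * 9 * 8 * compute_factorial(7)
= 10 * 9 * 8 * 7 * compute_factorial(6)
= 10 * 9 * 8 * 7 * 6 * compute_factorial(5)
= 10 * 9 * 8 * 7 * 6 * 5 * compute_factorial(4)
= 10 * 9 * 8 * 7 * 6 * 5 * 4 * compute_factorial(3)
= 10 * 9 * 8 * 7 * 6 * 5 * 4 * 3 * compute_factorial(2)
= 10 * 9 * 8 * 7 * 6 * 5 * 4 * 3 * 2 * compute_factorial(1)
= 10 * 9 * 8 * 7 * 6 * 5 * 4 * 3 * 2 * 1
= 3628800


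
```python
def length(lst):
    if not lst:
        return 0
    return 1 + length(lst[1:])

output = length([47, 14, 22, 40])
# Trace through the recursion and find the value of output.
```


length([47, 14, 22, 40])
= 1 + length([14, 22, 40])
= 1 + 1 + length([22, 40])
= 1 + 1 + 1 + length([40])
= 1 + 1 + 1 + 1 + length([])
= 1 + 1 + 1 + 1 + 0
= 4


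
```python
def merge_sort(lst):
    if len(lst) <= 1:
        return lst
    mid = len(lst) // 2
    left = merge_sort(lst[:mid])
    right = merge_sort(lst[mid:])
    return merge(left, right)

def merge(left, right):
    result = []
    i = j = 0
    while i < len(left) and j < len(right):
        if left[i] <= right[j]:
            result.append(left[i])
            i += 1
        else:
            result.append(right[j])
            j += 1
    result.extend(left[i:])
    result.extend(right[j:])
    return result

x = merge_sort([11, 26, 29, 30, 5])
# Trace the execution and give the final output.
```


merge_sort([11, 26, 29, 30, 5])
Split into [11, 26] and [29, 30, 5]
Left sorted: [11, 26]
Right sorted: [5, 29, 30]
Merge [11, 26] and [5, 29, 30]
= [5, 11, 26, 29, 30]


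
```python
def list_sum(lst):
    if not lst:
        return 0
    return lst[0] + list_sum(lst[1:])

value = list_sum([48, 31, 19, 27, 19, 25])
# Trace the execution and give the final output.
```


list_sum([48, 31, 19, 27, 19, 25])
= 48 + list_sum([31, 19, 27, 19, 25])
= 48 + 31 + list_sum([19, 27, 19, 25])
= 48 + 31 + 19 + list_sum([27, 19, 25])
= 48 + 31 + 19 + 27 + list_sum([19, 25])
= 48 + 31 + 19 + 27 + 19 + list_sum([25])
= 48 + 31 + 19 + 27 + 19 + 25 + list_sum([])
= 48 + 31 + 19 + 27 + 19 + 25 + 0
= 169


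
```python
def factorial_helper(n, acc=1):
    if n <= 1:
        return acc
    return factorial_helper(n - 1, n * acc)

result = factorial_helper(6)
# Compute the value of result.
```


factorial_helper(6, 1)
= factorial_helper(5, 6 * 1) = factorial_helper(5, 6)
= factorial_helper(4, 5 * 6) = factorial_helper(4, 30)
= factorial_helper(3, 4 * 30) = factorial_helper(3, 120)
= factorial_helper(2, 3 * 120) = factorial_helper(2, 360)
= factorial_helper(1, 2 * 360) = factorial_helper(1, 720)
n <= 1, return acc = 720


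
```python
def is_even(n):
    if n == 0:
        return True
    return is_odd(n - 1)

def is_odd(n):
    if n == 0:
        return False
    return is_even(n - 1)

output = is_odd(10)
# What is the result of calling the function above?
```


is_odd(10)
= is_even(9)
= is_odd(8)
= is_even(7)
= is_odd(6)
= is_even(5)
= is_odd(4)
= is_even(3)
= is_odd(2)
= is_even(1)
= is_odd(0)
n == 0: return False
= False


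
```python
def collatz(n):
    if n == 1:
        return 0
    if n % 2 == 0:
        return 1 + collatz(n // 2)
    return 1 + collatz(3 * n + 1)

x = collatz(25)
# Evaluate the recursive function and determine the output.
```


collatz(25)
25 is odd -> 3*25+1 = 76 -> collatz(76)
76 is even -> collatz(38)
38 is even -> collatz(19)
19 is odd -> 3*19+1 = 58 -> collatz(58)
58 is even -> collatz(29)
29 is odd -> 3*29+1 = 88 -> collatz(88)
88 is even -> collatz(44)
44 is even -> collatz(22)
22 is even -> collatz(11)
11 is odd -> 3*11+1 = 34 -> collatz(34)
34 is even -> collatz(17)
17 is odd -> 3*17+1 = 52 -> collatz(52)
52 is even -> collatz(26)
26 is even -> collatz(13)
13 is odd -> 3*13+1 = 40 -> collatz(40)
40 is even -> collatz(20)
20 is even -> collatz(10)
10 is even -> collatz(5)
5 is odd -> 3*5+1 = 16 -> collatz(16)
16 is even -> collatz(8)
8 is even -> collatz(4)
4 is even -> collatz(2)
2 is even -> collatz(1)
Reached 1 after 23 steps
= 23


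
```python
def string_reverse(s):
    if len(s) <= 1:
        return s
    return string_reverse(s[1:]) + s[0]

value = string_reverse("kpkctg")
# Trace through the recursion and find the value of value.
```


string_reverse("kpkctg")
= string_reverse("pkctg") + "k"
= string_reverse("kctg") + "p" + "k"
= string_reverse("ctg") + "k" + "p" + "k"
= string_reverse("tg") + "c" + "k" + "p" + "k"
= string_reverse("g") + "t" + "c" + "k" + "p" + "k"
= "g" + "t" + "c" + "k" + "p" + "k"
= "gtckpk"


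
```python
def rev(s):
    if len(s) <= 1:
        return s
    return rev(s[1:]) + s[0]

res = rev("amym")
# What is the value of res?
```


rev("amym")
= rev("mym") + "a"
= rev("ym") + "m" + "a"
= rev("m") + "y" + "m" + "a"
= "m" + "y" + "m" + "a"
= "myma"


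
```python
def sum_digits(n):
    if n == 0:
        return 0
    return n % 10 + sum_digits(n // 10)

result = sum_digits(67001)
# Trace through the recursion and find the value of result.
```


sum_digits(67001)
= 1 + sum_digits(6700)
= 1 + 0 + sum_digits(670)
= 1 + 0 + 0 + sum_digits(67)
= 1 + 0 + 0 + 7 + sum_digits(6)
= 1 + 0 + 0 + 7 + 6 + sum_digits(0)
= 1 + 0 + 0 + 7 + 6 + 0
= 14


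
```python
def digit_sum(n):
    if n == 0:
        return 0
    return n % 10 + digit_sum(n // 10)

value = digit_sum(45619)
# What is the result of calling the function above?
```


digit_sum(45619)
= 9 + digit_sum(4561)
= 9 + 1 + digit_sum(456)
= 9 + 1 + 6 + digit_sum(45)
= 9 + 1 + 6 + 5 + digit_sum(4)
= 9 + 1 + 6 + 5 + 4 + digit_sum(0)
= 9 + 1 + 6 + 5 + 4 + 0
= 25


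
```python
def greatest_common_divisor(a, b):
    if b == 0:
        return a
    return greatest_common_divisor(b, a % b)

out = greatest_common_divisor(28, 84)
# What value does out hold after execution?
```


greatest_common_divisor(28, 84)
= greatest_common_divisor(84, 28 % 84) = greatest_common_divisor(84, 28)
= greatest_common_divisor(28, 84 % 28) = greatest_common_divisor(28, 0)
b == 0, return a = 28


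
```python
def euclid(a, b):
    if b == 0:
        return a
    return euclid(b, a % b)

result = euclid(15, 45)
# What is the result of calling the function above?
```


euclid(15, 45)
= euclid(45, 15 % 45) = euclid(45, 15)
= euclid(15, 45 % 15) = euclid(15, 0)
b == 0, return a = 15


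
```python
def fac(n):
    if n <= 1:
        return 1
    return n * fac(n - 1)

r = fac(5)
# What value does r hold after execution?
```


fac(5)
= 5 * fac(4)
= 5 * 4 * fac(3)
= 5 * 4 * 3 * fac(2)
= 5 * 4 * 3 * 2 * fac(1)
= 5 * 4 * 3 * 2 * 1
= 120


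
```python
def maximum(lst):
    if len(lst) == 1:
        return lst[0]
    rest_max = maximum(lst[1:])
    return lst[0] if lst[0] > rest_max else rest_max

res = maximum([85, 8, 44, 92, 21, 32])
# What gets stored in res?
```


maximum([85, 8, 44, 92, 21, 32])
= compare 85 with maximum([8, 44, 92, 21, 32])
= compare 8 with maximum([44, 92, 21, 32])
= compare 44 with maximum([92, 21, 32])
= compare 92 with maximum([21, 32])
= compare 21 with maximum([32])
Base: maximum([32]) = 32
compare 21 with 32: max = 32
compare 92 with 32: max = 92
compare 44 with 92: max = 92
compare 8 with 92: max = 92
compare 85 with 92: max = 92
= 92


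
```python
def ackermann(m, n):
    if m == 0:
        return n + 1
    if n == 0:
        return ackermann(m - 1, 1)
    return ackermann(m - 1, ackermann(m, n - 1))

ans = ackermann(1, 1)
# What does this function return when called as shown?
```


ackermann(1, 1)
= ackermann(0, ackermann(1, 0))
First compute ackermann(1, 0) = 2
= ackermann(0, 2)
= 3


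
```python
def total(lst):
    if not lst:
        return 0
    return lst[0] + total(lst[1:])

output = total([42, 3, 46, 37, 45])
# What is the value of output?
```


total([42, 3, 46, 37, 45])
= 42 + total([3, 46, 37, 45])
= 42 + 3 + total([46, 37, 45])
= 42 + 3 + 46 + total([37, 45])
= 42 + 3 + 46 + 37 + total([45])
= 42 + 3 + 46 + 37 + 45 + total([])
= 42 + 3 + 46 + 37 + 45 + 0
= 173


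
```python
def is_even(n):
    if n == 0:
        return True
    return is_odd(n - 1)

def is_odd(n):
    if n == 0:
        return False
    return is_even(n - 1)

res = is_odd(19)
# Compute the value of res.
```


is_odd(19)
= is_even(18)
= is_odd(17)
= is_even(16)
= is_odd(15)
= is_even(14)
= is_odd(13)
= is_even(12)
= is_odd(11)
= is_even(10)
= is_odd(9)
= is_even(8)
= is_odd(7)
= is_even(6)
= is_odd(5)
= is_even(4)
= is_odd(3)
= is_even(2)
= is_odd(1)
= is_even(0)
n == 0: return True
= True


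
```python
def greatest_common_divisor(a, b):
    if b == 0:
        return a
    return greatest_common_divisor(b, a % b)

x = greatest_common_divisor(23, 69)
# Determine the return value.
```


greatest_common_divisor(23, 69)
= greatest_common_divisor(69, 23 % 69) = greatest_common_divisor(69, 23)
= greatest_common_divisor(23, 69 % 23) = greatest_common_divisor(23, 0)
b == 0, return a = 23


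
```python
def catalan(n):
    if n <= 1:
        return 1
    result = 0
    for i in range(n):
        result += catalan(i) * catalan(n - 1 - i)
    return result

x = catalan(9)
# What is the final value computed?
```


catalan(9)
= sum of catalan(i) * catalan(9-1-i) for i in 0..8
First compute sub-values bottom-up:
  catalan(0) = 1, catalan(1) = 1
  catalan(2) = 1*1 + 1*1 = 2
  catalan(3) = 1*2 + 1*1 + 2*1 = 5
  catalan(4) = 1*5 + 1*2 + 2*1 + 5*1 = 14
  catalan(5) = 1*14 + 1*5 + 2*2 + 5*1 + 14*1 = 42
  catalan(6) = 1*42 + 1*14 + 2*5 + 5*2 + 14*1 + 42*1 = 132
  catalan(7) = 1*132 + 1*42 + 2*14 + 5*5 + 14*2 + 42*1 + 132*1 = 429
  catalan(8) = 1*429 + 1*132 + 2*42 + 5*14 + 14*5 + 42*2 + 132*1 + 429*1 = 1430
Now catalan(9):
  catalan(0)*catalan(8) = 1*1430 = 1430
  catalan(1)*catalan(7) = 1*429 = 429
  catalan(2)*catalan(6) = 2*132 = 264
  catalan(3)*catalan(5) = 5*42 = 210
  catalan(4)*catalan(4) = 14*14 = 196
  catalan(5)*catalan(3) = 42*5 = 210
  catalan(6)*catalan(2) = 132*2 = 264
  catalan(7)*catalan(1) = 429*1 = 429
  catalan(8)*catalan(0) = 1430*1 = 1430
= 1430 + 429 + 264 + 210 + 196 + 210 + 264 + 429 + 1430
= 4862


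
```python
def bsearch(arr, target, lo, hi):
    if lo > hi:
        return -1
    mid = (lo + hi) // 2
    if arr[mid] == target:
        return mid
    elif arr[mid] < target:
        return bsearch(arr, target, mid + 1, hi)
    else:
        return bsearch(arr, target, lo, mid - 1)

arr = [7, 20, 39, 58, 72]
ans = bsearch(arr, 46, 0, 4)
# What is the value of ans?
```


bsearch(arr, 46, 0, 4)
lo=0, hi=4, mid=2, arr[mid]=39
39 < 46, search right half
lo=3, hi=4, mid=3, arr[mid]=58
58 > 46, search left half
lo > hi, target not found, return -1
= -1


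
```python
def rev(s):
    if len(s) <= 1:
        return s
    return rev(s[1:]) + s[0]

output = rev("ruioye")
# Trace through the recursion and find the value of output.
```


rev("ruioye")
= rev("uioye") + "r"
= rev("ioye") + "u" + "r"
= rev("oye") + "i" + "u" + "r"
= rev("ye") + "o" + "i" + "u" + "r"
= rev("e") + "y" + "o" + "i" + "u" + "r"
= "e" + "y" + "o" + "i" + "u" + "r"
= "eyoiur"


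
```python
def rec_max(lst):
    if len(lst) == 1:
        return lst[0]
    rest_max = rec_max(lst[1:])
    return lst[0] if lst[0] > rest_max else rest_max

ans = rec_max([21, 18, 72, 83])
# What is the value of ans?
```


rec_max([21, 18, 72, 83])
= compare 21 with rec_max([18, 72, 83])
= compare 18 with rec_max([72, 83])
= compare 72 with rec_max([83])
Base: rec_max([83]) = 83
compare 72 with 83: max = 83
compare 18 with 83: max = 83
compare 21 with 83: max = 83
= 83


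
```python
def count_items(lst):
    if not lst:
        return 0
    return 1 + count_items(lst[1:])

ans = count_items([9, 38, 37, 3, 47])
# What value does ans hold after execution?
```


count_items([9, 38, 37, 3, 47])
= 1 + count_items([38, 37, 3, 47])
= 1 + 1 + count_items([37, 3, 47])
= 1 + 1 + 1 + count_items([3, 47])
= 1 + 1 + 1 + 1 + count_items([47])
= 1 + 1 + 1 + 1 + 1 + count_items([])
= 1 + 1 + 1 + 1 + 1 + 0
= 5


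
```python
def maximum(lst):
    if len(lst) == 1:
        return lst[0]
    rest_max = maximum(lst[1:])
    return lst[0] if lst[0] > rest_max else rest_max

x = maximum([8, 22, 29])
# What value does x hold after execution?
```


maximum([8, 22, 29])
= compare 8 with maximum([22, 29])
= compare 22 with maximum([29])
Base: maximum([29]) = 29
compare 22 with 29: max = 29
compare 8 with 29: max = 29
= 29


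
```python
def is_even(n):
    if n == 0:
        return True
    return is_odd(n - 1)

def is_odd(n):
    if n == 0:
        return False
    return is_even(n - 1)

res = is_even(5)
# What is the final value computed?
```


is_even(5)
= is_odd(4)
= is_even(3)
= is_odd(2)
= is_even(1)
= is_odd(0)
n == 0: return False
= False


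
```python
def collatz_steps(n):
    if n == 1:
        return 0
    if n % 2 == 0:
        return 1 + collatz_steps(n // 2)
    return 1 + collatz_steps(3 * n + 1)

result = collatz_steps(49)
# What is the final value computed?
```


collatz_steps(49)
49 is odd -> 3*49+1 = 148 -> collatz_steps(148)
148 is even -> collatz_steps(74)
74 is even -> collatz_steps(37)
37 is odd -> 3*37+1 = 112 -> collatz_steps(112)
112 is even -> collatz_steps(56)
56 is even -> collatz_steps(28)
28 is even -> collatz_steps(14)
14 is even -> collatz_steps(7)
7 is odd -> 3*7+1 = 22 -> collatz_steps(22)
22 is even -> collatz_steps(11)
11 is odd -> 3*11+1 = 34 -> collatz_steps(34)
34 is even -> collatz_steps(17)
17 is odd -> 3*17+1 = 52 -> collatz_steps(52)
52 is even -> collatz_steps(26)
26 is even -> collatz_steps(13)
13 is odd -> 3*13+1 = 40 -> collatz_steps(40)
40 is even -> collatz_steps(20)
20 is even -> collatz_steps(10)
10 is even -> collatz_steps(5)
5 is odd -> 3*5+1 = 16 -> collatz_steps(16)
16 is even -> collatz_steps(8)
8 is even -> collatz_steps(4)
4 is even -> collatz_steps(2)
2 is even -> collatz_steps(1)
Reached 1 after 24 steps
= 24


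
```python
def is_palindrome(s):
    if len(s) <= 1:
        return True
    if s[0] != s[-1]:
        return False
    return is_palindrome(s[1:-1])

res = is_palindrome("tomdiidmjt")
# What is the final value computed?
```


is_palindrome("tomdiidmjt")
"tomdiidmjt": s[0]='t' == s[-1]='t' -> is_palindrome("omdiidmj")
"omdiidmj": s[0]='o' != s[-1]='j' -> False
= False


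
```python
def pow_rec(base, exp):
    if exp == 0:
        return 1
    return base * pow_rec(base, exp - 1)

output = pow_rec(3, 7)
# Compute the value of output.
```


pow_rec(3, 7)
= 3 * pow_rec(3, 6)
= 3 * 3 * pow_rec(3, 5)
= 3 * 3 * 3 * pow_rec(3, 4)
= 3 * 3 * 3 * 3 * pow_rec(3, 3)
= 3 * 3 * 3 * 3 * 3 * pow_rec(3, 2)
= 3 * 3 * 3 * 3 * 3 * 3 * pow_rec(3, 1)
= 3 * 3 * 3 * 3 * 3 * 3 * 3 * pow_rec(3, 0)
= 3 * 3 * 3 * 3 * 3 * 3 * 3 * 1
= 2187


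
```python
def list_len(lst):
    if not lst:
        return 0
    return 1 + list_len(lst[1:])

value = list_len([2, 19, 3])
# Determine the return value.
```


list_len([2, 19, 3])
= 1 + list_len([19, 3])
= 1 + 1 + list_len([3])
= 1 + 1 + 1 + list_len([])
= 1 + 1 + 1 + 0
= 3


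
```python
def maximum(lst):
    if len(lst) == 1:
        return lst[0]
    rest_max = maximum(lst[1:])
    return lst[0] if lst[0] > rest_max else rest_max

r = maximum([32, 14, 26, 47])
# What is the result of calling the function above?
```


maximum([32, 14, 26, 47])
= compare 32 with maximum([14, 26, 47])
= compare 14 with maximum([26, 47])
= compare 26 with maximum([47])
Base: maximum([47]) = 47
compare 26 with 47: max = 47
compare 14 with 47: max = 47
compare 32 with 47: max = 47
= 47


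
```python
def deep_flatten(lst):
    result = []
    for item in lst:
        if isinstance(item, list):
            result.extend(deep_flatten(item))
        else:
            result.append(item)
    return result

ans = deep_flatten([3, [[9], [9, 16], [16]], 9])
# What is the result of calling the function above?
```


deep_flatten([3, [[9], [9, 16], [16]], 9])
Processing each element:
  3 is not a list -> append 3
  [[9], [9, 16], [16]] is a list -> deep_flatten recursively -> [9, 9, 16, 16]
  9 is not a list -> append 9
= [3, 9, 9, 16, 16, 9]


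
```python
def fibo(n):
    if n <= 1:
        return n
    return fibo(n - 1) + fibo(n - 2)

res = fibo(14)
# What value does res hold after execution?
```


fibo(14)
= fibo(13) + fibo(12)
= (fibo(12) + fibo(11)) + fibo(12)
Computing bottom-up: fibo(0)=0, fibo(1)=1, fibo(2)=1, fibo(3)=2, fibo(4)=3, fibo(5)=5, fibo(6)=8, fibo(7)=13, fibo(8)=21, fibo(9)=34, fibo(10)=55, fibo(11)=89, fibo(12)=144, fibo(13)=233, fibo(14)=377
= 377


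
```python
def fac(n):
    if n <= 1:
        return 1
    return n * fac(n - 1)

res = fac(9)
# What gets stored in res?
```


fac(9)
= 9 * fac(8)
= 9 * 8 * fac(7)
= 9 * 8 * 7 * fac(6)
= 9 * 8 * 7 * 6 * fac(5)
= 9 * 8 * 7 * 6 * 5 * fac(4)
= 9 * 8 * 7 * 6 * 5 * 4 * fac(3)
= 9 * 8 * 7 * 6 * 5 * 4 * 3 * fac(2)
= 9 * 8 * 7 * 6 * 5 * 4 * 3 * 2 * fac(1)
= 9 * 8 * 7 * 6 * 5 * 4 * 3 * 2 * 1
= 362880


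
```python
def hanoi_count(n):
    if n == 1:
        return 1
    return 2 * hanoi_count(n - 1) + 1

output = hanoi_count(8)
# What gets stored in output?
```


hanoi_count(8)
= 2 * hanoi_count(7) + 1
= 2 * (2 * hanoi_count(6) + 1) + 1
= 2 * (2 * (2 * hanoi_count(5) + 1) + 1) + 1
= 2 * (2 * (2 * (2 * hanoi_count(4) + 1) + 1) + 1) + 1
= 2 * (2 * (2 * (2 * (2 * hanoi_count(3) + 1) + 1) + 1) + 1) + 1
= 2 * (2 * (2 * (2 * (2 * (2 * hanoi_count(2) + 1) + 1) + 1) + 1) + 1) + 1
= 2 * (2 * (2 * (2 * (2 * (2 * (2 * hanoi_count(1) + 1) + 1) + 1) + 1) + 1) + 1) + 1
Now compute bottom-up:
hanoi_count(1) = 1
hanoi_count(2) = 2 * 1 + 1 = 3
hanoi_count(3) = 2 * 3 + 1 = 7
hanoi_count(4) = 2 * 7 + 1 = 15
hanoi_count(5) = 2 * 15 + 1 = 31
hanoi_count(6) = 2 * 31 + 1 = 63
hanoi_count(7) = 2 * 63 + 1 = 127
hanoi_count(8) = 2 * 127 + 1 = 255
= 255


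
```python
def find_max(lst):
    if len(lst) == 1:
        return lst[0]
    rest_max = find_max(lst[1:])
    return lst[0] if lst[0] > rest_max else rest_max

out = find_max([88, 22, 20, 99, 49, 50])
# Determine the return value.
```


find_max([88, 22, 20, 99, 49, 50])
= compare 88 with find_max([22, 20, 99, 49, 50])
= compare 22 with find_max([20, 99, 49, 50])
= compare 20 with find_max([99, 49, 50])
= compare 99 with find_max([49, 50])
= compare 49 with find_max([50])
Base: find_max([50]) = 50
compare 49 with 50: max = 50
compare 99 with 50: max = 99
compare 20 with 99: max = 99
compare 22 with 99: max = 99
compare 88 with 99: max = 99
= 99
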